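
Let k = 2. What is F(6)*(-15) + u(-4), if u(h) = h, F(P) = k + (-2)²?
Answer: -94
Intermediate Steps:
F(P) = 6 (F(P) = 2 + (-2)² = 2 + 4 = 6)
F(6)*(-15) + u(-4) = 6*(-15) - 4 = -90 - 4 = -94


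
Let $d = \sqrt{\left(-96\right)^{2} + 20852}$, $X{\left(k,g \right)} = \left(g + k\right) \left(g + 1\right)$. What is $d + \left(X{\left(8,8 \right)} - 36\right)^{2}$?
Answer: $11664 + 2 \sqrt{7517} \approx 11837.0$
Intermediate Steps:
$X{\left(k,g \right)} = \left(1 + g\right) \left(g + k\right)$ ($X{\left(k,g \right)} = \left(g + k\right) \left(1 + g\right) = \left(1 + g\right) \left(g + k\right)$)
$d = 2 \sqrt{7517}$ ($d = \sqrt{9216 + 20852} = \sqrt{30068} = 2 \sqrt{7517} \approx 173.4$)
$d + \left(X{\left(8,8 \right)} - 36\right)^{2} = 2 \sqrt{7517} + \left(\left(8 + 8 + 8^{2} + 8 \cdot 8\right) - 36\right)^{2} = 2 \sqrt{7517} + \left(\left(8 + 8 + 64 + 64\right) - 36\right)^{2} = 2 \sqrt{7517} + \left(144 - 36\right)^{2} = 2 \sqrt{7517} + 108^{2} = 2 \sqrt{7517} + 11664 = 11664 + 2 \sqrt{7517}$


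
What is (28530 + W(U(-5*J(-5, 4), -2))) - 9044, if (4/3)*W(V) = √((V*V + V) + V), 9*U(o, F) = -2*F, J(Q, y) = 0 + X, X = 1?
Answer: 19486 + √22/6 ≈ 19487.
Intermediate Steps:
J(Q, y) = 1 (J(Q, y) = 0 + 1 = 1)
U(o, F) = -2*F/9 (U(o, F) = (-2*F)/9 = -2*F/9)
W(V) = 3*√(V² + 2*V)/4 (W(V) = 3*√((V*V + V) + V)/4 = 3*√((V² + V) + V)/4 = 3*√((V + V²) + V)/4 = 3*√(V² + 2*V)/4)
(28530 + W(U(-5*J(-5, 4), -2))) - 9044 = (28530 + 3*√((-2/9*(-2))*(2 - 2/9*(-2)))/4) - 9044 = (28530 + 3*√(4*(2 + 4/9)/9)/4) - 9044 = (28530 + 3*√((4/9)*(22/9))/4) - 9044 = (28530 + 3*√(88/81)/4) - 9044 = (28530 + 3*(2*√22/9)/4) - 9044 = (28530 + √22/6) - 9044 = 19486 + √22/6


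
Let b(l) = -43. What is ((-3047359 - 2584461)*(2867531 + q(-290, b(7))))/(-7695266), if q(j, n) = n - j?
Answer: 8075404747980/3847633 ≈ 2.0988e+6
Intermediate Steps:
((-3047359 - 2584461)*(2867531 + q(-290, b(7))))/(-7695266) = ((-3047359 - 2584461)*(2867531 + (-43 - 1*(-290))))/(-7695266) = -5631820*(2867531 + (-43 + 290))*(-1/7695266) = -5631820*(2867531 + 247)*(-1/7695266) = -5631820*2867778*(-1/7695266) = -16150809495960*(-1/7695266) = 8075404747980/3847633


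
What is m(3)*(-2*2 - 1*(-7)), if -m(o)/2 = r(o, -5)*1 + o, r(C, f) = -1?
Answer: -12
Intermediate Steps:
m(o) = 2 - 2*o (m(o) = -2*(-1*1 + o) = -2*(-1 + o) = 2 - 2*o)
m(3)*(-2*2 - 1*(-7)) = (2 - 2*3)*(-2*2 - 1*(-7)) = (2 - 6)*(-4 + 7) = -4*3 = -12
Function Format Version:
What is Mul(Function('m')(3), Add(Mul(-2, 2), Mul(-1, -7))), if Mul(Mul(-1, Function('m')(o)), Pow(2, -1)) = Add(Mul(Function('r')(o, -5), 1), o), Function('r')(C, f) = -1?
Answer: -12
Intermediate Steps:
Function('m')(o) = Add(2, Mul(-2, o)) (Function('m')(o) = Mul(-2, Add(Mul(-1, 1), o)) = Mul(-2, Add(-1, o)) = Add(2, Mul(-2, o)))
Mul(Function('m')(3), Add(Mul(-2, 2), Mul(-1, -7))) = Mul(Add(2, Mul(-2, 3)), Add(Mul(-2, 2), Mul(-1, -7))) = Mul(Add(2, -6), Add(-4, 7)) = Mul(-4, 3) = -12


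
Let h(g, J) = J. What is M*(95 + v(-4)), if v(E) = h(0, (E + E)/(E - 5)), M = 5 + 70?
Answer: 21575/3 ≈ 7191.7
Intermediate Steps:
M = 75
v(E) = 2*E/(-5 + E) (v(E) = (E + E)/(E - 5) = (2*E)/(-5 + E) = 2*E/(-5 + E))
M*(95 + v(-4)) = 75*(95 + 2*(-4)/(-5 - 4)) = 75*(95 + 2*(-4)/(-9)) = 75*(95 + 2*(-4)*(-⅑)) = 75*(95 + 8/9) = 75*(863/9) = 21575/3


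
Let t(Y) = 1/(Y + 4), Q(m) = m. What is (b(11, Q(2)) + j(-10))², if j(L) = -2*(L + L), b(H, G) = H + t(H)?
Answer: 586756/225 ≈ 2607.8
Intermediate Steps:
t(Y) = 1/(4 + Y)
b(H, G) = H + 1/(4 + H)
j(L) = -4*L
(b(11, Q(2)) + j(-10))² = ((1 + 11*(4 + 11))/(4 + 11) - 4*(-10))² = ((1 + 11*15)/15 + 40)² = ((1 + 165)/15 + 40)² = ((1/15)*166 + 40)² = (166/15 + 40)² = (766/15)² = 586756/225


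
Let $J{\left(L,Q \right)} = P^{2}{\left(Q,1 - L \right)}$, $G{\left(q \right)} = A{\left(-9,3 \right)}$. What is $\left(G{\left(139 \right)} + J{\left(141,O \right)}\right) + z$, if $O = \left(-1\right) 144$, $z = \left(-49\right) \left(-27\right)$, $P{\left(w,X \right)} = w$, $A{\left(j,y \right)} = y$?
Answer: $22062$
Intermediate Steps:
$z = 1323$
$G{\left(q \right)} = 3$
$O = -144$
$J{\left(L,Q \right)} = Q^{2}$
$\left(G{\left(139 \right)} + J{\left(141,O \right)}\right) + z = \left(3 + \left(-144\right)^{2}\right) + 1323 = \left(3 + 20736\right) + 1323 = 20739 + 1323 = 22062$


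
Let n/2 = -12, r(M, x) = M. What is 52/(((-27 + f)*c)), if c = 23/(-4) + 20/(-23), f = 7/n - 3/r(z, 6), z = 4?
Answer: 38272/136619 ≈ 0.28014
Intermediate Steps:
n = -24 (n = 2*(-12) = -24)
f = -25/24 (f = 7/(-24) - 3/4 = 7*(-1/24) - 3*1/4 = -7/24 - 3/4 = -25/24 ≈ -1.0417)
c = -609/92 (c = 23*(-1/4) + 20*(-1/23) = -23/4 - 20/23 = -609/92 ≈ -6.6196)
52/(((-27 + f)*c)) = 52/(((-27 - 25/24)*(-609/92))) = 52/((-673/24*(-609/92))) = 52/(136619/736) = 52*(736/136619) = 38272/136619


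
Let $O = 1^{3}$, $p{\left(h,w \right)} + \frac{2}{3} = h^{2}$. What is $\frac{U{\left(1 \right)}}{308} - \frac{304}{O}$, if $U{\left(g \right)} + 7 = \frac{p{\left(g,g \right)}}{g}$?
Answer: $- \frac{70229}{231} \approx -304.02$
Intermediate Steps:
$p{\left(h,w \right)} = - \frac{2}{3} + h^{2}$
$O = 1$
$U{\left(g \right)} = -7 + \frac{- \frac{2}{3} + g^{2}}{g}$
$\frac{U{\left(1 \right)}}{308} - \frac{304}{O} = \frac{-7 + 1 - \frac{2}{3 \cdot 1}}{308} - \frac{304}{1} = \left(-7 + 1 - \frac{2}{3}\right) \frac{1}{308} - 304 = \left(- \frac{20}{3}\right) \frac{1}{308} - 304 = - \frac{5}{231} - 304 = - \frac{70229}{231}$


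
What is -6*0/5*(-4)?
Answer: 0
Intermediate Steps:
-6*0/5*(-4) = -6*(1/5)*0*(-4) = -0*(-4) = -6*0 = 0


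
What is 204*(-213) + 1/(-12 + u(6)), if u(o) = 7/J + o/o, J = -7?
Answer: -521425/12 ≈ -43452.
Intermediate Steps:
u(o) = 0 (u(o) = 7/(-7) + o/o = 7*(-⅐) + 1 = -1 + 1 = 0)
204*(-213) + 1/(-12 + u(6)) = 204*(-213) + 1/(-12 + 0) = -43452 + 1/(-12) = -43452 - 1/12 = -521425/12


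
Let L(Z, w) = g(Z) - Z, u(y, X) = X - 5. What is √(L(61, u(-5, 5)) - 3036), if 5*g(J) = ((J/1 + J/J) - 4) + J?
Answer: I*√76830/5 ≈ 55.436*I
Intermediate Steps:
u(y, X) = -5 + X
g(J) = -⅗ + 2*J/5 (g(J) = (((J/1 + J/J) - 4) + J)/5 = (((J*1 + 1) - 4) + J)/5 = (((J + 1) - 4) + J)/5 = (((1 + J) - 4) + J)/5 = ((-3 + J) + J)/5 = (-3 + 2*J)/5 = -⅗ + 2*J/5)
L(Z, w) = -⅗ - 3*Z/5 (L(Z, w) = (-⅗ + 2*Z/5) - Z = -⅗ - 3*Z/5)
√(L(61, u(-5, 5)) - 3036) = √((-⅗ - ⅗*61) - 3036) = √((-⅗ - 183/5) - 3036) = √(-186/5 - 3036) = √(-15366/5) = I*√76830/5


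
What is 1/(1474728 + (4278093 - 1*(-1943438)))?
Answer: 1/7696259 ≈ 1.2993e-7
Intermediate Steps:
1/(1474728 + (4278093 - 1*(-1943438))) = 1/(1474728 + (4278093 + 1943438)) = 1/(1474728 + 6221531) = 1/7696259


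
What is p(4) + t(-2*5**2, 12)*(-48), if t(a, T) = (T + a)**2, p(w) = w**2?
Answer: -69296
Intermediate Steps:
p(4) + t(-2*5**2, 12)*(-48) = 4**2 + (12 - 2*5**2)**2*(-48) = 16 + (12 - 2*25)**2*(-48) = 16 + (12 - 50)**2*(-48) = 16 + (-38)**2*(-48) = 16 + 1444*(-48) = 16 - 69312 = -69296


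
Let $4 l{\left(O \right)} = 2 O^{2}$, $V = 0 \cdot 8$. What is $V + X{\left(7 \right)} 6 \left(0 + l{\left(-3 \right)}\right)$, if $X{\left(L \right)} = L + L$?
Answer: $378$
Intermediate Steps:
$V = 0$
$l{\left(O \right)} = \frac{O^{2}}{2}$ ($l{\left(O \right)} = \frac{2 O^{2}}{4} = \frac{O^{2}}{2}$)
$X{\left(L \right)} = 2 L$
$V + X{\left(7 \right)} 6 \left(0 + l{\left(-3 \right)}\right) = 0 + 2 \cdot 7 \cdot 6 \left(0 + \frac{\left(-3\right)^{2}}{2}\right) = 0 + 14 \cdot 6 \left(0 + \frac{1}{2} \cdot 9\right) = 0 + 14 \cdot 6 \left(0 + \frac{9}{2}\right) = 0 + 14 \cdot 6 \cdot \frac{9}{2} = 0 + 14 \cdot 27 = 0 + 378 = 378$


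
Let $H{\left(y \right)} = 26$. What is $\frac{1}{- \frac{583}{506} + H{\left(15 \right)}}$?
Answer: $\frac{46}{1143} \approx 0.040245$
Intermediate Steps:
$\frac{1}{- \frac{583}{506} + H{\left(15 \right)}} = \frac{1}{- \frac{583}{506} + 26} = \frac{1}{\left(-583\right) \frac{1}{506} + 26} = \frac{1}{- \frac{53}{46} + 26} = \frac{1}{\frac{1143}{46}} = \frac{46}{1143}$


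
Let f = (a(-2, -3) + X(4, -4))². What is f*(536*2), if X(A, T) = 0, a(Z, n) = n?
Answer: 9648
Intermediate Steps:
f = 9 (f = (-3 + 0)² = (-3)² = 9)
f*(536*2) = 9*(536*2) = 9*1072 = 9648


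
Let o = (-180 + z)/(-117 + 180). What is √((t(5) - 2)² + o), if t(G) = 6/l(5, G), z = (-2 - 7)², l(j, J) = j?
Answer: I*√1141/35 ≈ 0.96511*I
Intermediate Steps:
z = 81 (z = (-9)² = 81)
t(G) = 6/5
o = -11/7 (o = (-180 + 81)/(-117 + 180) = -99/63 = -99*1/63 = -11/7 ≈ -1.5714)
√((t(5) - 2)² + o) = √((6/5 - 2)² - 11/7) = √((-⅘)² - 11/7) = √(16/25 - 11/7) = √(-163/175) = I*√1141/35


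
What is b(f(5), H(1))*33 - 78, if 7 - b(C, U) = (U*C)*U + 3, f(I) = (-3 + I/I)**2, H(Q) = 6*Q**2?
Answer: -4698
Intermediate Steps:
f(I) = 4 (f(I) = (-3 + 1)**2 = (-2)**2 = 4)
b(C, U) = 4 - C*U**2 (b(C, U) = 7 - ((U*C)*U + 3) = 7 - ((C*U)*U + 3) = 7 - (C*U**2 + 3) = 7 - (3 + C*U**2) = 7 + (-3 - C*U**2) = 4 - C*U**2)
b(f(5), H(1))*33 - 78 = (4 - 1*4*(6*1**2)**2)*33 - 78 = (4 - 1*4*(6*1)**2)*33 - 78 = (4 - 1*4*6**2)*33 - 78 = (4 - 1*4*36)*33 - 78 = (4 - 144)*33 - 78 = -140*33 - 78 = -4620 - 78 = -4698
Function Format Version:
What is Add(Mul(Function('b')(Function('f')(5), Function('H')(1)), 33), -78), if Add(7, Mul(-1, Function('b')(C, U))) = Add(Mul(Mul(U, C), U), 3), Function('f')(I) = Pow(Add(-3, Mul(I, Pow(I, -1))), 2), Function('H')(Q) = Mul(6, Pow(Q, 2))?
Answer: -4698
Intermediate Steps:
Function('f')(I) = 4 (Function('f')(I) = Pow(Add(-3, 1), 2) = Pow(-2, 2) = 4)
Function('b')(C, U) = Add(4, Mul(-1, C, Pow(U, 2))) (Function('b')(C, U) = Add(7, Mul(-1, Add(Mul(Mul(U, C), U), 3))) = Add(7, Mul(-1, Add(Mul(Mul(C, U), U), 3))) = Add(7, Mul(-1, Add(Mul(C, Pow(U, 2)), 3))) = Add(7, Mul(-1, Add(3, Mul(C, Pow(U, 2))))) = Add(7, Add(-3, Mul(-1, C, Pow(U, 2)))) = Add(4, Mul(-1, C, Pow(U, 2))))
Add(Mul(Function('b')(Function('f')(5), Function('H')(1)), 33), -78) = Add(Mul(Add(4, Mul(-1, 4, Pow(Mul(6, Pow(1, 2)), 2))), 33), -78) = Add(Mul(Add(4, Mul(-1, 4, Pow(Mul(6, 1), 2))), 33), -78) = Add(Mul(Add(4, Mul(-1, 4, Pow(6, 2))), 33), -78) = Add(Mul(Add(4, Mul(-1, 4, 36)), 33), -78) = Add(Mul(Add(4, -144), 33), -78) = Add(Mul(-140, 33), -78) = Add(-4620, -78) = -4698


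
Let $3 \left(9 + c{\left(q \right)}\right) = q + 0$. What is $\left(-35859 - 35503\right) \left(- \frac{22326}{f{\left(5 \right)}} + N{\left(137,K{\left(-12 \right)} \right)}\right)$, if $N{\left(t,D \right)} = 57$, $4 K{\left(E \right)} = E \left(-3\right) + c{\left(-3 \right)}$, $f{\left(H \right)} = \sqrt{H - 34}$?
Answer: $-4067634 - \frac{1593228012 i \sqrt{29}}{29} \approx -4.0676 \cdot 10^{6} - 2.9586 \cdot 10^{8} i$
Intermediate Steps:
$c{\left(q \right)} = -9 + \frac{q}{3}$ ($c{\left(q \right)} = -9 + \frac{q + 0}{3} = -9 + \frac{q}{3}$)
$f{\left(H \right)} = \sqrt{-34 + H}$
$K{\left(E \right)} = - \frac{5}{2} - \frac{3 E}{4}$ ($K{\left(E \right)} = \frac{E \left(-3\right) + \left(-9 + \frac{1}{3} \left(-3\right)\right)}{4} = \frac{- 3 E - 10}{4} = \frac{-10 - 3 E}{4} = - \frac{5}{2} - \frac{3 E}{4}$)
$\left(-35859 - 35503\right) \left(- \frac{22326}{f{\left(5 \right)}} + N{\left(137,K{\left(-12 \right)} \right)}\right) = \left(-35859 - 35503\right) \left(- \frac{22326}{\sqrt{-34 + 5}} + 57\right) = - 71362 \left(- \frac{22326}{\sqrt{-29}} + 57\right) = - 71362 \left(- \frac{22326}{i \sqrt{29}} + 57\right) = - 71362 \left(- 22326 \left(- \frac{i \sqrt{29}}{29}\right) + 57\right) = - 71362 \left(\frac{22326 i \sqrt{29}}{29} + 57\right) = - 71362 \left(57 + \frac{22326 i \sqrt{29}}{29}\right) = -4067634 - \frac{1593228012 i \sqrt{29}}{29}$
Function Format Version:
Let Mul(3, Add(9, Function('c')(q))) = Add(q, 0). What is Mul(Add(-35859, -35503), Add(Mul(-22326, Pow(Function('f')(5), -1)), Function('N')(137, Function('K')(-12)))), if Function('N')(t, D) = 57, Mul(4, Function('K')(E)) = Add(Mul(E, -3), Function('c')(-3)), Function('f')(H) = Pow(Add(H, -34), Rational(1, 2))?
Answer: Add(-4067634, Mul(Rational(-1593228012, 29), I, Pow(29, Rational(1, 2)))) ≈ Add(-4.0676e+6, Mul(-2.9586e+8, I))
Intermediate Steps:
Function('c')(q) = Add(-9, Mul(Rational(1, 3), q)) (Function('c')(q) = Add(-9, Mul(Rational(1, 3), Add(q, 0))) = Add(-9, Mul(Rational(1, 3), q)))
Function('f')(H) = Pow(Add(-34, H), Rational(1, 2))
Function('K')(E) = Add(Rational(-5, 2), Mul(Rational(-3, 4), E)) (Function('K')(E) = Mul(Rational(1, 4), Add(Mul(E, -3), Add(-9, Mul(Rational(1, 3), -3)))) = Mul(Rational(1, 4), Add(Mul(-3, E), Add(-9, -1))) = Mul(Rational(1, 4), Add(Mul(-3, E), -10)) = Mul(Rational(1, 4), Add(-10, Mul(-3, E))) = Add(Rational(-5, 2), Mul(Rational(-3, 4), E)))
Mul(Add(-35859, -35503), Add(Mul(-22326, Pow(Function('f')(5), -1)), Function('N')(137, Function('K')(-12)))) = Mul(Add(-35859, -35503), Add(Mul(-22326, Pow(Pow(Add(-34, 5), Rational(1, 2)), -1)), 57)) = Mul(-71362, Add(Mul(-22326, Pow(Pow(-29, Rational(1, 2)), -1)), 57)) = Mul(-71362, Add(Mul(-22326, Pow(Mul(I, Pow(29, Rational(1, 2))), -1)), 57)) = Mul(-71362, Add(Mul(-22326, Mul(Rational(-1, 29), I, Pow(29, Rational(1, 2)))), 57)) = Mul(-71362, Add(Mul(Rational(22326, 29), I, Pow(29, Rational(1, 2))), 57)) = Mul(-71362, Add(57, Mul(Rational(22326, 29), I, Pow(29, Rational(1, 2))))) = Add(-4067634, Mul(Rational(-1593228012, 29), I, Pow(29, Rational(1, 2))))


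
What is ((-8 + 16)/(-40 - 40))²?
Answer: 1/100 ≈ 0.010000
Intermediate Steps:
((-8 + 16)/(-40 - 40))² = (8/(-80))² = (8*(-1/80))² = (-⅒)² = 1/100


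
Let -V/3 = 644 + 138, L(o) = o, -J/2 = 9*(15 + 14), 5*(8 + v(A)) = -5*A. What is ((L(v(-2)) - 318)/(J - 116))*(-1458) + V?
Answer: -984570/319 ≈ -3086.4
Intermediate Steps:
v(A) = -8 - A (v(A) = -8 + (-5*A)/5 = -8 - A)
J = -522 (J = -18*(15 + 14) = -18*29 = -2*261 = -522)
V = -2346 (V = -3*(644 + 138) = -3*782 = -2346)
((L(v(-2)) - 318)/(J - 116))*(-1458) + V = (((-8 - 1*(-2)) - 318)/(-522 - 116))*(-1458) - 2346 = (((-8 + 2) - 318)/(-638))*(-1458) - 2346 = ((-6 - 318)*(-1/638))*(-1458) - 2346 = -324*(-1/638)*(-1458) - 2346 = (162/319)*(-1458) - 2346 = -236196/319 - 2346 = -984570/319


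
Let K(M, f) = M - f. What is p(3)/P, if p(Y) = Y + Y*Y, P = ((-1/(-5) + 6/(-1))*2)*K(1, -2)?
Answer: -10/29 ≈ -0.34483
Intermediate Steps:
P = -174/5 (P = ((-1/(-5) + 6/(-1))*2)*(1 - 1*(-2)) = ((-1*(-⅕) + 6*(-1))*2)*(1 + 2) = ((⅕ - 6)*2)*3 = -29/5*2*3 = -58/5*3 = -174/5 ≈ -34.800)
p(Y) = Y + Y²
p(3)/P = (3*(1 + 3))/(-174/5) = -5*4/58 = -5/174*12 = -10/29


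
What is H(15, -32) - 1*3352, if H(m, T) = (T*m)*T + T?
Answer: 11976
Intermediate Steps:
H(m, T) = T + m*T² (H(m, T) = m*T² + T = T + m*T²)
H(15, -32) - 1*3352 = -32*(1 - 32*15) - 1*3352 = -32*(1 - 480) - 3352 = -32*(-479) - 3352 = 15328 - 3352 = 11976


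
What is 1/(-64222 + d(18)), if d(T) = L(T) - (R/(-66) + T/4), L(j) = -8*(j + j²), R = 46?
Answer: -66/4419479 ≈ -1.4934e-5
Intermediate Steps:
L(j) = -8*j - 8*j²
d(T) = 23/33 - T/4 - 8*T*(1 + T) (d(T) = -8*T*(1 + T) - (46/(-66) + T/4) = -8*T*(1 + T) - (46*(-1/66) + T*(¼)) = -8*T*(1 + T) - (-23/33 + T/4) = -8*T*(1 + T) + (23/33 - T/4) = 23/33 - T/4 - 8*T*(1 + T))
1/(-64222 + d(18)) = 1/(-64222 + (23/33 - 8*18² - 33/4*18)) = 1/(-64222 + (23/33 - 8*324 - 297/2)) = 1/(-64222 + (23/33 - 2592 - 297/2)) = 1/(-64222 - 180827/66) = 1/(-4419479/66) = -66/4419479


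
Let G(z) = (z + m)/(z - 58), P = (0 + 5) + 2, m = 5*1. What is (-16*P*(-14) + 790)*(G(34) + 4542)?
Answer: 42824817/4 ≈ 1.0706e+7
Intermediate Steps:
m = 5
P = 7 (P = 5 + 2 = 7)
G(z) = (5 + z)/(-58 + z) (G(z) = (z + 5)/(z - 58) = (5 + z)/(-58 + z))
(-16*P*(-14) + 790)*(G(34) + 4542) = (-16*7*(-14) + 790)*((5 + 34)/(-58 + 34) + 4542) = (-112*(-14) + 790)*(39/(-24) + 4542) = (1568 + 790)*(-1/24*39 + 4542) = 2358*(-13/8 + 4542) = 2358*(36323/8) = 42824817/4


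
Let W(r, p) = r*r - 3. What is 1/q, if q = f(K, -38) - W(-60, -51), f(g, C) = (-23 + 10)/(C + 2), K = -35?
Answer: -36/129479 ≈ -0.00027804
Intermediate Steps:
f(g, C) = -13/(2 + C)
W(r, p) = -3 + r² (W(r, p) = r² - 3 = -3 + r²)
q = -129479/36 (q = -13/(2 - 38) - (-3 + (-60)²) = -13/(-36) - (-3 + 3600) = -13*(-1/36) - 1*3597 = 13/36 - 3597 = -129479/36 ≈ -3596.6)
1/q = 1/(-129479/36) = -36/129479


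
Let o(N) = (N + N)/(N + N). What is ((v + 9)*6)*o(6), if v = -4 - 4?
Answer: 6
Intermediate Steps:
v = -8
o(N) = 1 (o(N) = (2*N)/((2*N)) = (2*N)*(1/(2*N)) = 1)
((v + 9)*6)*o(6) = ((-8 + 9)*6)*1 = (1*6)*1 = 6*1 = 6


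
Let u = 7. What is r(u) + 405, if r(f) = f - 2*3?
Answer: 406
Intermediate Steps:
r(f) = -6 + f (r(f) = f - 6 = -6 + f)
r(u) + 405 = (-6 + 7) + 405 = 1 + 405 = 406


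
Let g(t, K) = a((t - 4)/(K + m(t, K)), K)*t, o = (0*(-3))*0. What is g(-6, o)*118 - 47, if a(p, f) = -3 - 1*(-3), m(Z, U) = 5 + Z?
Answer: -47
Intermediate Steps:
o = 0 (o = 0*0 = 0)
a(p, f) = 0 (a(p, f) = -3 + 3 = 0)
g(t, K) = 0 (g(t, K) = 0*t = 0)
g(-6, o)*118 - 47 = 0*118 - 47 = 0 - 47 = -47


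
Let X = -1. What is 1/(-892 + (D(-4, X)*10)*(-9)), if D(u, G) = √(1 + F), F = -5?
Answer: -223/207016 + 45*I/207016 ≈ -0.0010772 + 0.00021737*I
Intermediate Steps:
D(u, G) = 2*I (D(u, G) = √(1 - 5) = √(-4) = 2*I)
1/(-892 + (D(-4, X)*10)*(-9)) = 1/(-892 + ((2*I)*10)*(-9)) = 1/(-892 + (20*I)*(-9)) = 1/(-892 - 180*I) = (-892 + 180*I)/828064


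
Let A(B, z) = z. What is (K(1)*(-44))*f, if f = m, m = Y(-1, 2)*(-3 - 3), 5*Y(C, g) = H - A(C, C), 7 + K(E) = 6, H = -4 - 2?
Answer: 264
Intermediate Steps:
H = -6
K(E) = -1 (K(E) = -7 + 6 = -1)
Y(C, g) = -6/5 - C/5 (Y(C, g) = (-6 - C)/5 = -6/5 - C/5)
m = 6 (m = (-6/5 - ⅕*(-1))*(-3 - 3) = (-6/5 + ⅕)*(-6) = -1*(-6) = 6)
f = 6
(K(1)*(-44))*f = -1*(-44)*6 = 44*6 = 264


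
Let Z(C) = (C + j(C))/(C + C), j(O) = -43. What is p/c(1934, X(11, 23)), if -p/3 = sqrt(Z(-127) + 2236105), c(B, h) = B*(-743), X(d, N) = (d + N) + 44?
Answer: 3*sqrt(9016537085)/91247087 ≈ 0.0031219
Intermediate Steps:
X(d, N) = 44 + N + d (X(d, N) = (N + d) + 44 = 44 + N + d)
c(B, h) = -743*B
Z(C) = (-43 + C)/(2*C) (Z(C) = (C - 43)/(C + C) = (-43 + C)/((2*C)) = (-43 + C)*(1/(2*C)) = (-43 + C)/(2*C))
p = -6*sqrt(9016537085)/127 (p = -3*sqrt((1/2)*(-43 - 127)/(-127) + 2236105) = -3*sqrt((1/2)*(-1/127)*(-170) + 2236105) = -3*sqrt(85/127 + 2236105) = -6*sqrt(9016537085)/127 ≈ -4486.1)
p/c(1934, X(11, 23)) = (-6*sqrt(9016537085)/127)/((-743*1934)) = -6*sqrt(9016537085)/127/(-1436962) = -6*sqrt(9016537085)/127*(-1/1436962) = 3*sqrt(9016537085)/91247087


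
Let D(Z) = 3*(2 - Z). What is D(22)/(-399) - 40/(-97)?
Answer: 7260/12901 ≈ 0.56275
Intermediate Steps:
D(Z) = 6 - 3*Z
D(22)/(-399) - 40/(-97) = (6 - 3*22)/(-399) - 40/(-97) = (6 - 66)*(-1/399) - 40*(-1/97) = -60*(-1/399) + 40/97 = 20/133 + 40/97 = 7260/12901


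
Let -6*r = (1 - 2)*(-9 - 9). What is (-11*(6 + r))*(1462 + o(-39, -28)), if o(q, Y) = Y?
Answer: -47322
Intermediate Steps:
r = -3 (r = -(1 - 2)*(-9 - 9)/6 = -(-1)*(-18)/6 = -1/6*18 = -3)
(-11*(6 + r))*(1462 + o(-39, -28)) = (-11*(6 - 3))*(1462 - 28) = -11*3*1434 = -33*1434 = -47322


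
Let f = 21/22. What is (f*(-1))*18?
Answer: -189/11 ≈ -17.182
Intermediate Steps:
f = 21/22 (f = 21*(1/22) = 21/22 ≈ 0.95455)
(f*(-1))*18 = ((21/22)*(-1))*18 = -21/22*18 = -189/11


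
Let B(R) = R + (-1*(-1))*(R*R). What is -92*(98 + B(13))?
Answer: -25760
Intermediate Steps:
B(R) = R + R**2 (B(R) = R + 1*R**2 = R + R**2)
-92*(98 + B(13)) = -92*(98 + 13*(1 + 13)) = -92*(98 + 13*14) = -92*(98 + 182) = -92*280 = -25760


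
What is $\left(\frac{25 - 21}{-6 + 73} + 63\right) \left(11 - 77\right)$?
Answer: $- \frac{278850}{67} \approx -4161.9$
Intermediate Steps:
$\left(\frac{25 - 21}{-6 + 73} + 63\right) \left(11 - 77\right) = \left(\frac{4}{67} + 63\right) \left(11 - 77\right) = \left(4 \cdot \frac{1}{67} + 63\right) \left(-66\right) = \left(\frac{4}{67} + 63\right) \left(-66\right) = \frac{4225}{67} \left(-66\right) = - \frac{278850}{67}$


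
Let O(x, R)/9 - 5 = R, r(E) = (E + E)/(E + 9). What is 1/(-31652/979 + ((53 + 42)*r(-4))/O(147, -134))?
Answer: -1136619/36599164 ≈ -0.031056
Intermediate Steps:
r(E) = 2*E/(9 + E) (r(E) = (2*E)/(9 + E) = 2*E/(9 + E))
O(x, R) = 45 + 9*R
1/(-31652/979 + ((53 + 42)*r(-4))/O(147, -134)) = 1/(-31652/979 + ((53 + 42)*(2*(-4)/(9 - 4)))/(45 + 9*(-134))) = 1/(-31652*1/979 + (95*(2*(-4)/5))/(45 - 1206)) = 1/(-31652/979 + (95*(2*(-4)*(⅕)))/(-1161)) = 1/(-31652/979 + (95*(-8/5))*(-1/1161)) = 1/(-31652/979 - 152*(-1/1161)) = 1/(-31652/979 + 152/1161) = 1/(-36599164/1136619) = -1136619/36599164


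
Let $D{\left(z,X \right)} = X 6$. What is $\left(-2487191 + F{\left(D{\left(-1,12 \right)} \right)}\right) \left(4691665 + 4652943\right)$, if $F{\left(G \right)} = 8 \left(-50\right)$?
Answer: $-23245562759328$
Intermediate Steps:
$D{\left(z,X \right)} = 6 X$
$F{\left(G \right)} = -400$
$\left(-2487191 + F{\left(D{\left(-1,12 \right)} \right)}\right) \left(4691665 + 4652943\right) = \left(-2487191 - 400\right) \left(4691665 + 4652943\right) = \left(-2487591\right) 9344608 = -23245562759328$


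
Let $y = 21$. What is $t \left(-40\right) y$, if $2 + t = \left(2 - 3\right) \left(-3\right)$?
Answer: $-840$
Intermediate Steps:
$t = 1$ ($t = -2 + \left(2 - 3\right) \left(-3\right) = -2 - -3 = -2 + 3 = 1$)
$t \left(-40\right) y = 1 \left(-40\right) 21 = \left(-40\right) 21 = -840$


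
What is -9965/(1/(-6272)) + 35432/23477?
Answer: 1467323804392/23477 ≈ 6.2500e+7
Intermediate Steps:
-9965/(1/(-6272)) + 35432/23477 = -9965/(-1/6272) + 35432*(1/23477) = -9965*(-6272) + 35432/23477 = 62500480 + 35432/23477 = 1467323804392/23477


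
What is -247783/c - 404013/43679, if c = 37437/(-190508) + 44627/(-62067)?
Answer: 127968571824084295317/472842768682805 ≈ 2.7064e+5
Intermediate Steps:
c = -10825402795/11824260036 (c = 37437*(-1/190508) + 44627*(-1/62067) = -37437/190508 - 44627/62067 = -10825402795/11824260036 ≈ -0.91552)
-247783/c - 404013/43679 = -247783/(-10825402795/11824260036) - 404013/43679 = -247783*(-11824260036/10825402795) - 404013*1/43679 = 2929850624500188/10825402795 - 404013/43679 = 127968571824084295317/472842768682805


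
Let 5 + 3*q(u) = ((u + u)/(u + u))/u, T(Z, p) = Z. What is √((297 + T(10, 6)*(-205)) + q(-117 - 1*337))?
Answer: I*√361665026/454 ≈ 41.889*I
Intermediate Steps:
q(u) = -5/3 + 1/(3*u) (q(u) = -5/3 + (((u + u)/(u + u))/u)/3 = -5/3 + (((2*u)/((2*u)))/u)/3 = -5/3 + (((2*u)*(1/(2*u)))/u)/3 = -5/3 + (1/u)/3 = -5/3 + 1/(3*u))
√((297 + T(10, 6)*(-205)) + q(-117 - 1*337)) = √((297 + 10*(-205)) + (1 - 5*(-117 - 1*337))/(3*(-117 - 1*337))) = √((297 - 2050) + (1 - 5*(-117 - 337))/(3*(-117 - 337))) = √(-1753 + (⅓)*(1 - 5*(-454))/(-454)) = √(-1753 + (⅓)*(-1/454)*(1 + 2270)) = √(-1753 + (⅓)*(-1/454)*2271) = √(-1753 - 757/454) = √(-796619/454) = I*√361665026/454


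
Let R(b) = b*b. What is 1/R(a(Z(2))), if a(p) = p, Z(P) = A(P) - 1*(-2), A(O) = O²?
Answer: 1/36 ≈ 0.027778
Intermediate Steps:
Z(P) = 2 + P² (Z(P) = P² - 1*(-2) = P² + 2 = 2 + P²)
R(b) = b²
1/R(a(Z(2))) = 1/((2 + 2²)²) = 1/((2 + 4)²) = 1/(6²) = 1/36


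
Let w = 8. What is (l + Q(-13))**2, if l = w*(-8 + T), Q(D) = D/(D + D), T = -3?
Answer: 30625/4 ≈ 7656.3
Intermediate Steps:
Q(D) = 1/2 (Q(D) = D/((2*D)) = (1/(2*D))*D = 1/2)
l = -88 (l = 8*(-8 - 3) = 8*(-11) = -88)
(l + Q(-13))**2 = (-88 + 1/2)**2 = (-175/2)**2 = 30625/4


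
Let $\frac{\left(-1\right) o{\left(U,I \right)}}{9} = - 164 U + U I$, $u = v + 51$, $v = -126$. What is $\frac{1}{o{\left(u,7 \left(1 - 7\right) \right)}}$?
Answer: $- \frac{1}{139050} \approx -7.1917 \cdot 10^{-6}$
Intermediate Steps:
$u = -75$ ($u = -126 + 51 = -75$)
$o{\left(U,I \right)} = 1476 U - 9 I U$ ($o{\left(U,I \right)} = - 9 \left(- 164 U + U I\right) = - 9 \left(- 164 U + I U\right) = 1476 U - 9 I U$)
$\frac{1}{o{\left(u,7 \left(1 - 7\right) \right)}} = \frac{1}{9 \left(-75\right) \left(164 - 7 \left(1 - 7\right)\right)} = \frac{1}{9 \left(-75\right) \left(164 - 7 \left(-6\right)\right)} = \frac{1}{9 \left(-75\right) \left(164 - -42\right)} = \frac{1}{9 \left(-75\right) \left(164 + 42\right)} = \frac{1}{9 \left(-75\right) 206} = \frac{1}{-139050} = - \frac{1}{139050}$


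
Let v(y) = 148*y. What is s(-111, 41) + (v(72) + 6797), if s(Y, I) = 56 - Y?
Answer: 17620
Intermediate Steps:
s(-111, 41) + (v(72) + 6797) = (56 - 1*(-111)) + (148*72 + 6797) = (56 + 111) + (10656 + 6797) = 167 + 17453 = 17620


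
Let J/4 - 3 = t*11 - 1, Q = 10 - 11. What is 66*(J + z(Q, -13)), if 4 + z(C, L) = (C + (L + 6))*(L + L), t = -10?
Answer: -15048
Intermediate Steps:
Q = -1
J = -432 (J = 12 + 4*(-10*11 - 1) = 12 + 4*(-110 - 1) = 12 + 4*(-111) = 12 - 444 = -432)
z(C, L) = -4 + 2*L*(6 + C + L) (z(C, L) = -4 + (C + (L + 6))*(L + L) = -4 + (C + (6 + L))*(2*L) = -4 + (6 + C + L)*(2*L) = -4 + 2*L*(6 + C + L))
66*(J + z(Q, -13)) = 66*(-432 + (-4 + 2*(-13)² + 12*(-13) + 2*(-1)*(-13))) = 66*(-432 + (-4 + 2*169 - 156 + 26)) = 66*(-432 + (-4 + 338 - 156 + 26)) = 66*(-432 + 204) = 66*(-228) = -15048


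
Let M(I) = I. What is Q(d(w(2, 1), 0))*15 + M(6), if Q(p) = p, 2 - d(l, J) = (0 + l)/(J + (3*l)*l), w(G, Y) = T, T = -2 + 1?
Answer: 41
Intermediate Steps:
T = -1
w(G, Y) = -1
d(l, J) = 2 - l/(J + 3*l²) (d(l, J) = 2 - (0 + l)/(J + (3*l)*l) = 2 - l/(J + 3*l²))
Q(d(w(2, 1), 0))*15 + M(6) = ((-1*(-1) + 2*0 + 6*(-1)²)/(0 + 3*(-1)²))*15 + 6 = ((1 + 0 + 6*1)/(0 + 3*1))*15 + 6 = ((1 + 0 + 6)/(0 + 3))*15 + 6 = (7/3)*15 + 6 = 35 + 6 = 41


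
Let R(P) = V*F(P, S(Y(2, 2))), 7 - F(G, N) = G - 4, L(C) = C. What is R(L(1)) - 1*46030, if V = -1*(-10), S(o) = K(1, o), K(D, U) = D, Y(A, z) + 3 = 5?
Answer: -45930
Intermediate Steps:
Y(A, z) = 2 (Y(A, z) = -3 + 5 = 2)
S(o) = 1
F(G, N) = 11 - G (F(G, N) = 7 - (G - 4) = 7 - (-4 + G) = 7 + (4 - G) = 11 - G)
V = 10
R(P) = 110 - 10*P (R(P) = 10*(11 - P) = 110 - 10*P)
R(L(1)) - 1*46030 = (110 - 10*1) - 1*46030 = (110 - 10) - 46030 = 100 - 46030 = -45930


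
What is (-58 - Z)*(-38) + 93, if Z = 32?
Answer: 3513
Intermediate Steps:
(-58 - Z)*(-38) + 93 = (-58 - 1*32)*(-38) + 93 = (-58 - 32)*(-38) + 93 = -90*(-38) + 93 = 3420 + 93 = 3513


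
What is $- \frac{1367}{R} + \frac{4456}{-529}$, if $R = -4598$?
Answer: $- \frac{19765545}{2432342} \approx -8.1261$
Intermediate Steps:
$- \frac{1367}{R} + \frac{4456}{-529} = - \frac{1367}{-4598} + \frac{4456}{-529} = \left(-1367\right) \left(- \frac{1}{4598}\right) + 4456 \left(- \frac{1}{529}\right) = \frac{1367}{4598} - \frac{4456}{529} = - \frac{19765545}{2432342}$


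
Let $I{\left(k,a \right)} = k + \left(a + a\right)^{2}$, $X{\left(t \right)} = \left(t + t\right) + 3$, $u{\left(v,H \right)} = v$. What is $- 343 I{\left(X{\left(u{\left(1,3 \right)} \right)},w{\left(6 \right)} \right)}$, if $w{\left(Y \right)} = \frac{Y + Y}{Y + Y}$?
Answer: $-3087$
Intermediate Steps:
$w{\left(Y \right)} = 1$ ($w{\left(Y \right)} = \frac{2 Y}{2 Y} = 2 Y \frac{1}{2 Y} = 1$)
$X{\left(t \right)} = 3 + 2 t$ ($X{\left(t \right)} = 2 t + 3 = 3 + 2 t$)
$I{\left(k,a \right)} = k + 4 a^{2}$ ($I{\left(k,a \right)} = k + \left(2 a\right)^{2} = k + 4 a^{2}$)
$- 343 I{\left(X{\left(u{\left(1,3 \right)} \right)},w{\left(6 \right)} \right)} = - 343 \left(\left(3 + 2 \cdot 1\right) + 4 \cdot 1^{2}\right) = - 343 \left(\left(3 + 2\right) + 4 \cdot 1\right) = - 343 \left(5 + 4\right) = \left(-343\right) 9 = -3087$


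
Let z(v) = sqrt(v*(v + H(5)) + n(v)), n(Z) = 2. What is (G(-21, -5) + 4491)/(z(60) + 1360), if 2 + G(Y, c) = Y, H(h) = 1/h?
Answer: 3038240/922993 - 2234*sqrt(3614)/922993 ≈ 3.1462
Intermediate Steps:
H(h) = 1/h
G(Y, c) = -2 + Y
z(v) = sqrt(2 + v*(1/5 + v)) (z(v) = sqrt(v*(v + 1/5) + 2) = sqrt(v*(1/5 + v) + 2) = sqrt(2 + v*(1/5 + v)))
(G(-21, -5) + 4491)/(z(60) + 1360) = ((-2 - 21) + 4491)/(sqrt(50 + 5*60 + 25*60**2)/5 + 1360) = (-23 + 4491)/(sqrt(50 + 300 + 25*3600)/5 + 1360) = 4468/(sqrt(50 + 300 + 90000)/5 + 1360) = 4468/(sqrt(90350)/5 + 1360) = 4468/((5*sqrt(3614))/5 + 1360) = 4468/(sqrt(3614) + 1360) = 4468/(1360 + sqrt(3614))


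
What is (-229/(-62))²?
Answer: 52441/3844 ≈ 13.642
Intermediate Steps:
(-229/(-62))² = (-229*(-1/62))² = (229/62)² = 52441/3844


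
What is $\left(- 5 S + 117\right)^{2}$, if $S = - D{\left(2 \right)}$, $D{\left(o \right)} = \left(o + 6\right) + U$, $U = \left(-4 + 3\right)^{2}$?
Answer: $26244$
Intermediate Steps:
$U = 1$ ($U = \left(-1\right)^{2} = 1$)
$D{\left(o \right)} = 7 + o$ ($D{\left(o \right)} = \left(o + 6\right) + 1 = \left(6 + o\right) + 1 = 7 + o$)
$S = -9$ ($S = - (7 + 2) = \left(-1\right) 9 = -9$)
$\left(- 5 S + 117\right)^{2} = \left(\left(-5\right) \left(-9\right) + 117\right)^{2} = \left(45 + 117\right)^{2} = 162^{2} = 26244$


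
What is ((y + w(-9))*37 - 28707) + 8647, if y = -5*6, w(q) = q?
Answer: -21503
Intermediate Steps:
y = -30 (y = -1*30 = -30)
((y + w(-9))*37 - 28707) + 8647 = ((-30 - 9)*37 - 28707) + 8647 = (-39*37 - 28707) + 8647 = (-1443 - 28707) + 8647 = -30150 + 8647 = -21503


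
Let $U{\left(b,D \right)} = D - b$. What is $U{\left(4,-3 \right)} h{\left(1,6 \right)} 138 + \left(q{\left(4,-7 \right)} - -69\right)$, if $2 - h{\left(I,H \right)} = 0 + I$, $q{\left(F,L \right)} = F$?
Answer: $-893$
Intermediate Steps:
$h{\left(I,H \right)} = 2 - I$ ($h{\left(I,H \right)} = 2 - \left(0 + I\right) = 2 - I$)
$U{\left(4,-3 \right)} h{\left(1,6 \right)} 138 + \left(q{\left(4,-7 \right)} - -69\right) = \left(-3 - 4\right) \left(2 - 1\right) 138 + \left(4 - -69\right) = \left(-3 - 4\right) \left(2 - 1\right) 138 + \left(4 + 69\right) = \left(-7\right) 1 \cdot 138 + 73 = \left(-7\right) 138 + 73 = -966 + 73 = -893$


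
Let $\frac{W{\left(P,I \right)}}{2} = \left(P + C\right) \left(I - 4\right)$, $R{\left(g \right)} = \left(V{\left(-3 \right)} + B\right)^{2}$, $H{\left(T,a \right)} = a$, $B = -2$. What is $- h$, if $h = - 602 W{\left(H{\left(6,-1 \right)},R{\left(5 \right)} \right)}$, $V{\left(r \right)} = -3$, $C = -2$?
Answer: $-75852$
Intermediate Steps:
$R{\left(g \right)} = 25$ ($R{\left(g \right)} = \left(-3 - 2\right)^{2} = \left(-5\right)^{2} = 25$)
$W{\left(P,I \right)} = 2 \left(-4 + I\right) \left(-2 + P\right)$ ($W{\left(P,I \right)} = 2 \left(P - 2\right) \left(I - 4\right) = 2 \left(-2 + P\right) \left(-4 + I\right) = 2 \left(-4 + I\right) \left(-2 + P\right)$)
$h = 75852$ ($h = - 602 \left(16 - -8 - 100 + 2 \cdot 25 \left(-1\right)\right) = - 602 \left(16 + 8 - 100 - 50\right) = \left(-602\right) \left(-126\right) = 75852$)
$- h = \left(-1\right) 75852 = -75852$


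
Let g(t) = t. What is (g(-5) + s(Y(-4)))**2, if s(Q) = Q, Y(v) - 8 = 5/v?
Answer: 49/16 ≈ 3.0625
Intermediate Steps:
Y(v) = 8 + 5/v
(g(-5) + s(Y(-4)))**2 = (-5 + (8 + 5/(-4)))**2 = (-5 + (8 + 5*(-1/4)))**2 = (-5 + (8 - 5/4))**2 = (-5 + 27/4)**2 = (7/4)**2 = 49/16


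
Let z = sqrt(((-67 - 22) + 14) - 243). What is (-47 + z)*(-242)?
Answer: 11374 - 242*I*sqrt(318) ≈ 11374.0 - 4315.5*I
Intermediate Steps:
z = I*sqrt(318) (z = sqrt((-89 + 14) - 243) = sqrt(-75 - 243) = sqrt(-318) = I*sqrt(318) ≈ 17.833*I)
(-47 + z)*(-242) = (-47 + I*sqrt(318))*(-242) = 11374 - 242*I*sqrt(318)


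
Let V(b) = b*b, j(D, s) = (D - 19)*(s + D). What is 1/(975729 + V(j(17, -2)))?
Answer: 1/976629 ≈ 1.0239e-6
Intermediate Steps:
j(D, s) = (-19 + D)*(D + s)
V(b) = b²
1/(975729 + V(j(17, -2))) = 1/(975729 + (17² - 19*17 - 19*(-2) + 17*(-2))²) = 1/(975729 + (289 - 323 + 38 - 34)²) = 1/(975729 + (-30)²) = 1/(975729 + 900) = 1/976629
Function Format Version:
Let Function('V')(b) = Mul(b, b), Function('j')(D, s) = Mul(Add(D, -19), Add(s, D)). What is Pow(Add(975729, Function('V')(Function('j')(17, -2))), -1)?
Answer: Rational(1, 976629) ≈ 1.0239e-6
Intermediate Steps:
Function('j')(D, s) = Mul(Add(-19, D), Add(D, s))
Function('V')(b) = Pow(b, 2)
Pow(Add(975729, Function('V')(Function('j')(17, -2))), -1) = Pow(Add(975729, Pow(Add(Pow(17, 2), Mul(-19, 17), Mul(-19, -2), Mul(17, -2)), 2)), -1) = Pow(Add(975729, Pow(Add(289, -323, 38, -34), 2)), -1) = Pow(Add(975729, Pow(-30, 2)), -1) = Pow(Add(975729, 900), -1) = Pow(976629, -1) = Rational(1, 976629)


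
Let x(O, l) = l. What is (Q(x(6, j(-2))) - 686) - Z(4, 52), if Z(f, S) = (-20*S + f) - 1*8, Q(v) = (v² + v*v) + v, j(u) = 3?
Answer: 379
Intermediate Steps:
Q(v) = v + 2*v² (Q(v) = (v² + v²) + v = 2*v² + v = v + 2*v²)
Z(f, S) = -8 + f - 20*S (Z(f, S) = (f - 20*S) - 8 = -8 + f - 20*S)
(Q(x(6, j(-2))) - 686) - Z(4, 52) = (3*(1 + 2*3) - 686) - (-8 + 4 - 20*52) = (3*(1 + 6) - 686) - (-8 + 4 - 1040) = (3*7 - 686) - 1*(-1044) = (21 - 686) + 1044 = -665 + 1044 = 379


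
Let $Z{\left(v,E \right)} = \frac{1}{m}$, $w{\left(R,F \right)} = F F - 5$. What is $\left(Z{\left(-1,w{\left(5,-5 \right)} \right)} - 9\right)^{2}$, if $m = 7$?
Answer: $\frac{3844}{49} \approx 78.449$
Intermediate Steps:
$w{\left(R,F \right)} = -5 + F^{2}$ ($w{\left(R,F \right)} = F^{2} - 5 = -5 + F^{2}$)
$Z{\left(v,E \right)} = \frac{1}{7}$
$\left(Z{\left(-1,w{\left(5,-5 \right)} \right)} - 9\right)^{2} = \left(\frac{1}{7} - 9\right)^{2} = \left(- \frac{62}{7}\right)^{2} = \frac{3844}{49}$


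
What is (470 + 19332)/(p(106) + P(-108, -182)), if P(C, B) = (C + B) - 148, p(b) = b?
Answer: -9901/166 ≈ -59.645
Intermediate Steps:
P(C, B) = -148 + B + C (P(C, B) = (B + C) - 148 = -148 + B + C)
(470 + 19332)/(p(106) + P(-108, -182)) = (470 + 19332)/(106 + (-148 - 182 - 108)) = 19802/(106 - 438) = 19802/(-332) = 19802*(-1/332) = -9901/166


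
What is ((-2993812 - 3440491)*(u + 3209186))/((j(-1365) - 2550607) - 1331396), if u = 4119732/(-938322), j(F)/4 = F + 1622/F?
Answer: 209898728876226070200/39516712267901 ≈ 5.3116e+6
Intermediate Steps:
j(F) = 4*F + 6488/F (j(F) = 4*(F + 1622/F) = 4*F + 6488/F)
u = -228874/52129 (u = 4119732*(-1/938322) = -228874/52129 ≈ -4.3905)
((-2993812 - 3440491)*(u + 3209186))/((j(-1365) - 2550607) - 1331396) = ((-2993812 - 3440491)*(-228874/52129 + 3209186))/(((4*(-1365) + 6488/(-1365)) - 2550607) - 1331396) = (-6434303*167291428120/52129)/(((-5460 + 6488*(-1/1365)) - 2550607) - 1331396) = -1076403737826800360/(52129*(((-5460 - 6488/1365) - 2550607) - 1331396)) = -1076403737826800360/(52129*((-7459388/1365 - 2550607) - 1331396)) = -1076403737826800360/(52129*(-3489037943/1365 - 1331396)) = -1076403737826800360/(52129*(-5306393483/1365)) = -1076403737826800360/52129*(-1365/5306393483) = 209898728876226070200/39516712267901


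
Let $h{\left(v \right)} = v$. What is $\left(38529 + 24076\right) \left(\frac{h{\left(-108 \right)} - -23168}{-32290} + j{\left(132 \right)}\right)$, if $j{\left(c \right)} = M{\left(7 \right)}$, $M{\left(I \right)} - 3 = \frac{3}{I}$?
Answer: $\frac{3841067170}{22603} \approx 1.6994 \cdot 10^{5}$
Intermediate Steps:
$M{\left(I \right)} = 3 + \frac{3}{I}$
$j{\left(c \right)} = \frac{24}{7}$ ($j{\left(c \right)} = 3 + \frac{3}{7} = \frac{24}{7}$)
$\left(38529 + 24076\right) \left(\frac{h{\left(-108 \right)} - -23168}{-32290} + j{\left(132 \right)}\right) = \left(38529 + 24076\right) \left(\frac{-108 - -23168}{-32290} + \frac{24}{7}\right) = 62605 \left(\left(-108 + 23168\right) \left(- \frac{1}{32290}\right) + \frac{24}{7}\right) = 62605 \left(23060 \left(- \frac{1}{32290}\right) + \frac{24}{7}\right) = 62605 \left(- \frac{2306}{3229} + \frac{24}{7}\right) = 62605 \cdot \frac{61354}{22603} = \frac{3841067170}{22603}$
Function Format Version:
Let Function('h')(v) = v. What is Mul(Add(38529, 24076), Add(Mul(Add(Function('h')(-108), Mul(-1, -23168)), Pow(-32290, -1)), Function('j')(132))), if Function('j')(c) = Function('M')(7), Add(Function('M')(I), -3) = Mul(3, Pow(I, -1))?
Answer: Rational(3841067170, 22603) ≈ 1.6994e+5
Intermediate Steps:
Function('M')(I) = Add(3, Mul(3, Pow(I, -1)))
Function('j')(c) = Rational(24, 7) (Function('j')(c) = Add(3, Mul(3, Pow(7, -1))) = Add(3, Mul(3, Rational(1, 7))) = Add(3, Rational(3, 7)) = Rational(24, 7))
Mul(Add(38529, 24076), Add(Mul(Add(Function('h')(-108), Mul(-1, -23168)), Pow(-32290, -1)), Function('j')(132))) = Mul(Add(38529, 24076), Add(Mul(Add(-108, Mul(-1, -23168)), Pow(-32290, -1)), Rational(24, 7))) = Mul(62605, Add(Mul(Add(-108, 23168), Rational(-1, 32290)), Rational(24, 7))) = Mul(62605, Add(Mul(23060, Rational(-1, 32290)), Rational(24, 7))) = Mul(62605, Add(Rational(-2306, 3229), Rational(24, 7))) = Mul(62605, Rational(61354, 22603)) = Rational(3841067170, 22603)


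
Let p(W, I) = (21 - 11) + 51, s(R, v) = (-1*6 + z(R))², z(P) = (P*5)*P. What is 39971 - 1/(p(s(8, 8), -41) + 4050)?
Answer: 164320780/4111 ≈ 39971.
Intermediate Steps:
z(P) = 5*P² (z(P) = (5*P)*P = 5*P²)
s(R, v) = (-6 + 5*R²)² (s(R, v) = (-1*6 + 5*R²)² = (-6 + 5*R²)²)
p(W, I) = 61 (p(W, I) = 10 + 51 = 61)
39971 - 1/(p(s(8, 8), -41) + 4050) = 39971 - 1/(61 + 4050) = 39971 - 1/4111 = 164320780/4111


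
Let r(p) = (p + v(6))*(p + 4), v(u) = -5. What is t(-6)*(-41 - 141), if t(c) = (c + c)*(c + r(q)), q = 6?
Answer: 8736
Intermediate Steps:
r(p) = (-5 + p)*(4 + p) (r(p) = (p - 5)*(p + 4) = (-5 + p)*(4 + p))
t(c) = 2*c*(10 + c) (t(c) = (c + c)*(c + (-20 + 6² - 1*6)) = (2*c)*(c + (-20 + 36 - 6)) = (2*c)*(c + 10) = (2*c)*(10 + c) = 2*c*(10 + c))
t(-6)*(-41 - 141) = (2*(-6)*(10 - 6))*(-41 - 141) = (2*(-6)*4)*(-182) = -48*(-182) = 8736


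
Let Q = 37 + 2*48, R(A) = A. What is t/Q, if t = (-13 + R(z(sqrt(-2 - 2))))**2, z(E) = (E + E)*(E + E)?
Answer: 841/133 ≈ 6.3233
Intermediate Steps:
z(E) = 4*E**2 (z(E) = (2*E)*(2*E) = 4*E**2)
Q = 133 (Q = 37 + 96 = 133)
t = 841 (t = (-13 + 4*(sqrt(-2 - 2))**2)**2 = (-13 + 4*(sqrt(-4))**2)**2 = (-13 + 4*(2*I)**2)**2 = (-13 + 4*(-4))**2 = (-13 - 16)**2 = (-29)**2 = 841)
t/Q = 841/133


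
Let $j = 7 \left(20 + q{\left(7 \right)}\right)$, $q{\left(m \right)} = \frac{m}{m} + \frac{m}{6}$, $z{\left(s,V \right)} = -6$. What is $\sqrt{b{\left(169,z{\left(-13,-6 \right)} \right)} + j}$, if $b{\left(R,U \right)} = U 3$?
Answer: $\frac{\sqrt{4938}}{6} \approx 11.712$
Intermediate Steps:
$b{\left(R,U \right)} = 3 U$
$q{\left(m \right)} = 1 + \frac{m}{6}$ ($q{\left(m \right)} = 1 + m \frac{1}{6} = 1 + \frac{m}{6}$)
$j = \frac{931}{6}$ ($j = 7 \left(20 + \left(1 + \frac{1}{6} \cdot 7\right)\right) = 7 \left(20 + \left(1 + \frac{7}{6}\right)\right) = 7 \left(20 + \frac{13}{6}\right) = 7 \cdot \frac{133}{6} = \frac{931}{6} \approx 155.17$)
$\sqrt{b{\left(169,z{\left(-13,-6 \right)} \right)} + j} = \sqrt{3 \left(-6\right) + \frac{931}{6}} = \sqrt{-18 + \frac{931}{6}} = \sqrt{\frac{823}{6}} = \frac{\sqrt{4938}}{6}$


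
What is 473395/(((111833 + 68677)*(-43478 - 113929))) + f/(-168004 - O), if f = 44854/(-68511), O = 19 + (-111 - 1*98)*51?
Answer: -778310730265/62262405871854309 ≈ -1.2500e-5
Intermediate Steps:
O = -10640 (O = 19 + (-111 - 98)*51 = 19 - 209*51 = 19 - 10659 = -10640)
f = -1094/1671 (f = 44854*(-1/68511) = -1094/1671 ≈ -0.65470)
473395/(((111833 + 68677)*(-43478 - 113929))) + f/(-168004 - O) = 473395/(((111833 + 68677)*(-43478 - 113929))) - 1094/(1671*(-168004 - 1*(-10640))) = 473395/((180510*(-157407))) - 1094/(1671*(-168004 + 10640)) = 473395/(-28413537570) - 1094/1671/(-157364) = 473395*(-1/28413537570) - 1094/1671*(-1/157364) = -94679/5682707514 + 547/131477622 = -778310730265/62262405871854309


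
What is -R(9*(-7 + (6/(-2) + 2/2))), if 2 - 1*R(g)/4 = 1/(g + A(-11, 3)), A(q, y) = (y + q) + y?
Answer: -346/43 ≈ -8.0465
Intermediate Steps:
A(q, y) = q + 2*y (A(q, y) = (q + y) + y = q + 2*y)
R(g) = 8 - 4/(-5 + g) (R(g) = 8 - 4/(g + (-11 + 2*3)) = 8 - 4/(g + (-11 + 6)) = 8 - 4/(g - 5) = 8 - 4/(-5 + g))
-R(9*(-7 + (6/(-2) + 2/2))) = -4*(-11 + 2*(9*(-7 + (6/(-2) + 2/2))))/(-5 + 9*(-7 + (6/(-2) + 2/2))) = -4*(-11 + 2*(9*(-7 + (6*(-½) + 2*(½)))))/(-5 + 9*(-7 + (6*(-½) + 2*(½)))) = -4*(-11 + 2*(9*(-7 + (-3 + 1))))/(-5 + 9*(-7 + (-3 + 1))) = -4*(-11 + 2*(9*(-7 - 2)))/(-5 + 9*(-7 - 2)) = -4*(-11 + 2*(9*(-9)))/(-5 + 9*(-9)) = -4*(-11 + 2*(-81))/(-5 - 81) = -4*(-11 - 162)/(-86) = -4*(-1)*(-173)/86 = -1*346/43 = -346/43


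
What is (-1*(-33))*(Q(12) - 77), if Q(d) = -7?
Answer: -2772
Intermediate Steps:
(-1*(-33))*(Q(12) - 77) = (-1*(-33))*(-7 - 77) = 33*(-84) = -2772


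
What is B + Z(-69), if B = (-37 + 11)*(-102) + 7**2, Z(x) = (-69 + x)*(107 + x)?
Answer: -2543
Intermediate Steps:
B = 2701 (B = -26*(-102) + 49 = 2652 + 49 = 2701)
B + Z(-69) = 2701 + (-7383 + (-69)**2 + 38*(-69)) = 2701 + (-7383 + 4761 - 2622) = 2701 - 5244 = -2543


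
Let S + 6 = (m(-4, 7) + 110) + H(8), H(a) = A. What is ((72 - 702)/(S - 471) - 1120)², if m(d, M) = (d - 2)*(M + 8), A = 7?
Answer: 31281649/25 ≈ 1.2513e+6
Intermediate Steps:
H(a) = 7
m(d, M) = (-2 + d)*(8 + M)
S = 21 (S = -6 + (((-16 - 2*7 + 8*(-4) + 7*(-4)) + 110) + 7) = -6 + (((-16 - 14 - 32 - 28) + 110) + 7) = -6 + ((-90 + 110) + 7) = -6 + (20 + 7) = -6 + 27 = 21)
((72 - 702)/(S - 471) - 1120)² = ((72 - 702)/(21 - 471) - 1120)² = (-630/(-450) - 1120)² = (-630*(-1/450) - 1120)² = (7/5 - 1120)² = (-5593/5)² = 31281649/25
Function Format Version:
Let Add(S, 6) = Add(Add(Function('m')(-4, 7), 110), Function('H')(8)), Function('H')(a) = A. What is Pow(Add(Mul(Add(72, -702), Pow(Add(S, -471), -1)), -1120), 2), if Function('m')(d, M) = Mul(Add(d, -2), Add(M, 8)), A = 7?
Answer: Rational(31281649, 25) ≈ 1.2513e+6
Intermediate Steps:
Function('H')(a) = 7
Function('m')(d, M) = Mul(Add(-2, d), Add(8, M))
S = 21 (S = Add(-6, Add(Add(Add(-16, Mul(-2, 7), Mul(8, -4), Mul(7, -4)), 110), 7)) = Add(-6, Add(Add(Add(-16, -14, -32, -28), 110), 7)) = Add(-6, Add(Add(-90, 110), 7)) = Add(-6, Add(20, 7)) = Add(-6, 27) = 21)
Pow(Add(Mul(Add(72, -702), Pow(Add(S, -471), -1)), -1120), 2) = Pow(Add(Mul(Add(72, -702), Pow(Add(21, -471), -1)), -1120), 2) = Pow(Add(Mul(-630, Pow(-450, -1)), -1120), 2) = Pow(Add(Mul(-630, Rational(-1, 450)), -1120), 2) = Pow(Add(Rational(7, 5), -1120), 2) = Pow(Rational(-5593, 5), 2) = Rational(31281649, 25)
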